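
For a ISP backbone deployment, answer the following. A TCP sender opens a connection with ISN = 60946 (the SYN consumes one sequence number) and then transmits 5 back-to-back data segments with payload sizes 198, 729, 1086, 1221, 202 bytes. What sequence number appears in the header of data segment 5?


The SYN occupies sequence number ISN = 60946, so the first data byte is ISN + 1 = 60947.
SEQ of data segment i = (ISN + 1) + sum of payload sizes of segments 1..i-1.
Segment 1: SEQ = 60947, payload = 198 bytes
Segment 2: SEQ = 61145, payload = 729 bytes
Segment 3: SEQ = 61874, payload = 1086 bytes
Segment 4: SEQ = 62960, payload = 1221 bytes
Segment 5: SEQ = 64181, payload = 202 bytes
SEQ of segment 5 = 60947 + 198 + 729 + 1086 + 1221 = 64181

64181


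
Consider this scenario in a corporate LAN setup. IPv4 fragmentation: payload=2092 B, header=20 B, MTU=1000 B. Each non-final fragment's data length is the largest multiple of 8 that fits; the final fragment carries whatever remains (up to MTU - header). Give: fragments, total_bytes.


Max data per non-final fragment = floor((MTU - header)/8)*8 = floor((1000 - 20)/8)*8 = floor(980/8)*8 = 976 B
Final fragment needs no 8-byte alignment: it can carry up to MTU - header = 980 B
Non-final fragments needed = ceil((payload - 980) / 976) = ceil(1112/976) = ceil(1.1393) = 2
Number of fragments = 2 + 1 = 3
Fragment sizes (data): 2 * 976 B + 140 B (last, 140 <= 980 OK)
Total bytes sent = payload + n_frags * header = 2092 + 3*20 = 2092 + 60 = 2152 B

3, 2152


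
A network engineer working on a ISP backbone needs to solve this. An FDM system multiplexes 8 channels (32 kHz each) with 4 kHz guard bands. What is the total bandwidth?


Given: 8 channels, 32 kHz each, guard = 4 kHz
Channel bandwidth = 8 * 32 = 256 kHz
Guard bands = 7 gaps * 4 kHz = 28 kHz
Total = 256 + 28 = 284 kHz

284


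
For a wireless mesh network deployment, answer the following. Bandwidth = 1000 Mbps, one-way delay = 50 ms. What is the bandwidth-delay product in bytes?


Given: bandwidth = 1000 Mbps, delay = 50 ms
BDP in bits = 1000 * 10^6 * 50 / 1000
BDP in bits = 50000000
BDP in bytes = 50000000 / 8 = 6250000

6250000


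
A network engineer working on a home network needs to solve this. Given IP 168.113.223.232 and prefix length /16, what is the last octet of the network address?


Given: IP = 168.113.223.232, prefix = /16
Subnet mask = 255.255.0.0
Last octet of IP: 232
Last octet of mask: 0
Network last octet = 232 AND 0 = 0

0


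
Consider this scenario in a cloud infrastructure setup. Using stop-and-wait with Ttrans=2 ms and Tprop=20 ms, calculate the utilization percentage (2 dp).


Given: Ttrans = 2 ms, Tprop = 20 ms
RTT = 2 * Tprop = 2 * 20 = 40 ms
U = Ttrans / (Ttrans + RTT)
U = 2 / (2 + 40)
U = 2 / 42 = 0.047619
U% = 4.76%

4.76


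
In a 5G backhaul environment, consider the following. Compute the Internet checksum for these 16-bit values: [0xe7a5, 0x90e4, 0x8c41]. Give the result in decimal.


Given words: [0xe7a5, 0x90e4, 0x8c41]
Step 1: Sum all words
Raw sum = 59301 + 37092 + 35905 = 132298
Step 2: Fold carry: (1226 + 2) = 1228
One's complement = ~1228 & 0xFFFF = 64307

64307


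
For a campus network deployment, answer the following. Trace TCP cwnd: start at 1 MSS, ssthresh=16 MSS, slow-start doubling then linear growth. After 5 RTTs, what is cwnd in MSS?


RTT 0: cwnd = 1 MSS (initial)
RTT 1: cwnd = 2 MSS (slow start, doubled)
RTT 2: cwnd = 4 MSS (slow start, doubled)
RTT 3: cwnd = 8 MSS (slow start, doubled)
RTT 4: cwnd = 16 MSS (slow start, doubled)
RTT 5: cwnd = 17 MSS (congestion avoidance, +1)

17


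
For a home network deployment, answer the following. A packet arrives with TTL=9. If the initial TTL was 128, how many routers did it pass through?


Given: initial TTL = 128, received TTL = 9
Hops = initial TTL - received TTL
Hops = 128 - 9 = 119

119


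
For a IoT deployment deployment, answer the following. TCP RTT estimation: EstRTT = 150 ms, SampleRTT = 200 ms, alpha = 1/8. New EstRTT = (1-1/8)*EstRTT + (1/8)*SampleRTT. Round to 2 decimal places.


Given: EstRTT = 150 ms, SampleRTT = 200 ms, alpha = 1/8
New EstRTT = (1 - alpha) * EstRTT + alpha * SampleRTT
(7/8) * 150 = 131.25
(1/8) * 200 = 25
New EstRTT = 131.25 + 25 = 156.25 ms -> 156.25 ms (2 dp)

156.25


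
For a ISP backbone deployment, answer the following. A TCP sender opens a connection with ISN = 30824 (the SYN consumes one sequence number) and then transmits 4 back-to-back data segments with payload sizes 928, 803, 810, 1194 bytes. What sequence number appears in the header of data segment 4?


The SYN occupies sequence number ISN = 30824, so the first data byte is ISN + 1 = 30825.
SEQ of data segment i = (ISN + 1) + sum of payload sizes of segments 1..i-1.
Segment 1: SEQ = 30825, payload = 928 bytes
Segment 2: SEQ = 31753, payload = 803 bytes
Segment 3: SEQ = 32556, payload = 810 bytes
Segment 4: SEQ = 33366, payload = 1194 bytes
SEQ of segment 4 = 30825 + 928 + 803 + 810 = 33366

33366


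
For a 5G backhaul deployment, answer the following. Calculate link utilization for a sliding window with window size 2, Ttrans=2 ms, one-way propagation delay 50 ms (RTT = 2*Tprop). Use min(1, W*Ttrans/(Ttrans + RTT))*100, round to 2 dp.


Given: W = 2, Ttrans = 2 ms, RTT = 100 ms (= 2 * Tprop, Tprop = 50 ms)
Cycle time = Ttrans + RTT = 2 + 100 = 102 ms (first packet sent until its ACK returns)
W * Ttrans = 2 * 2 = 4 ms of sending per cycle
W * Ttrans / (Ttrans + RTT) = 4 / 102 = 0.039216
U = min(1, 0.039216) = 0.039216
U% = 3.92%

3.92


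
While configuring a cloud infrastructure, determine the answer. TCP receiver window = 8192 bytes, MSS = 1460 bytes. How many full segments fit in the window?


Given: RWND = 8192 bytes, MSS = 1460 bytes
Full segments = floor(RWND / MSS)
Full segments = floor(8192 / 1460)
Full segments = floor(5.611) = 5

5


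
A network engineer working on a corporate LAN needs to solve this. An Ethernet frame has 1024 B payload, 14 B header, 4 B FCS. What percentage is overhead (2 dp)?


Given: payload = 1024 B, header = 14 B, trailer = 4 B
Overhead bytes = header + trailer = 14 + 4 = 18
Total frame = payload + overhead = 1024 + 18 = 1042
Overhead % = 18 / 1042 * 100 = 1.7274% -> 1.73% (2 dp)

1.73


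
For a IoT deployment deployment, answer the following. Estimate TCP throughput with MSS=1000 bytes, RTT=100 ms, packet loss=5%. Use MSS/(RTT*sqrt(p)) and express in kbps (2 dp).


Given: MSS = 1000 bytes, RTT = 100 ms, loss = 5%
RTT in seconds = 100 / 1000 = 0.1
Loss rate = 5% = 0.05
sqrt(loss) = sqrt(0.05) = 0.223606797750
Throughput (bytes/s) = 1000 / (0.1 * 0.223606797750) = 44721.3595
Throughput (kbps) = 44721.3595 * 8 / 1000 = 357.770876 -> 357.77 kbps (2 dp)

357.77


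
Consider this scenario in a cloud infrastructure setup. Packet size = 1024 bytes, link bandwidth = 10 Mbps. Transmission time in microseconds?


Given: packet = 1024 bytes, bandwidth = 10 Mbps
Packet in bits = 1024 * 8 = 8192 bits
Bandwidth = 10 * 10^6 = 10000000 bps
Time = 8192 / 10000000 seconds
Time in us = 8192 * 10^6 / 10000000 = 819.2

819.2


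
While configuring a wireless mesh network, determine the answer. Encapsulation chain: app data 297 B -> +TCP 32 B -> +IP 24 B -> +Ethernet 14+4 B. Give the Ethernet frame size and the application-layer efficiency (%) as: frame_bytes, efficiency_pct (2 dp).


TCP segment = 297 + 32 = 329 B
IP packet = 329 + 24 = 353 B
Ethernet frame = 353 + 14 + 4 = 371 B
Efficiency = app / frame = 297 / 371 = 0.800539 = 80.0539% -> 80.05% (2 dp)

371, 80.05


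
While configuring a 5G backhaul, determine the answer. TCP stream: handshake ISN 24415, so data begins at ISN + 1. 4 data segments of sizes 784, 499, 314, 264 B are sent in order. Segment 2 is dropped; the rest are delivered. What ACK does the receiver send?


SYN uses sequence number 24415; first data byte = ISN + 1 = 24416.
Segment 1: SEQ = 24416, len = 784 B, covers [24416, 25199]
Segment 2: SEQ = 25200, len = 499 B, covers [25200, 25698] [LOST]
Segment 3: SEQ = 25699, len = 314 B, covers [25699, 26012]
Segment 4: SEQ = 26013, len = 264 B, covers [26013, 26276]
In-order data received: bytes [24416, 25199] (segments 1..1).
Segment 2 missing -> gap begins at byte 25200; later segments buffered out of order.
Cumulative ACK = next expected in-order byte = 24416 + 784 = 25200

25200


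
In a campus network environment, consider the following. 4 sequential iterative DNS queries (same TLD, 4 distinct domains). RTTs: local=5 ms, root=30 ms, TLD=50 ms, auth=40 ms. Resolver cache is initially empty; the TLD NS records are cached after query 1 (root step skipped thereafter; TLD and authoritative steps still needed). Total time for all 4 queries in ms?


Lookup 1 (cold cache): local + root + TLD + auth = 5 + 30 + 50 + 40 = 125 ms
Lookups 2..4 (TLD NS cached -> skip root; new domain -> still ask TLD and auth): local + TLD + auth = 5 + 50 + 40 = 95 ms each
Remaining 3 lookups: 3 * 95 = 285 ms
Total = 125 + 285 = 410 ms

410


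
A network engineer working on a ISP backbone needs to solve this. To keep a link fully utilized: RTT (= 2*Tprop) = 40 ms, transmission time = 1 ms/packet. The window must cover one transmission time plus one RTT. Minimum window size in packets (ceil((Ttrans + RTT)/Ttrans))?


Given: Ttrans = 1 ms, RTT = 40 ms (= 2 * Tprop, Tprop = 20 ms)
Time until first ACK returns = Ttrans + RTT = 1 + 40 = 41 ms
Need W * Ttrans >= Ttrans + RTT  ->  W >= (Ttrans + RTT) / Ttrans
(Ttrans + RTT) / Ttrans = 41 / 1 = 41
W_min = ceil(41) = 41

41


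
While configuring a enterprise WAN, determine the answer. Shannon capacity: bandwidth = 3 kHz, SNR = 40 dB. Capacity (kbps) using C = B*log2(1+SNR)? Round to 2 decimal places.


Given: B = 3 kHz, SNR = 40 dB
SNR linear = 10^(40/10) = 10000
1 + SNR = 10001
log2(10001) = 13.2878566418
C = 3 * 1000 * 13.2878566418 = 39863.5699 bps
C = 39.863570 kbps -> 39.86 kbps (2 dp)

39.86


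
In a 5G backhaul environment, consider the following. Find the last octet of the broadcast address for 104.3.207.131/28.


Given: IP = 104.3.207.131, prefix = /28
Host bits = 32 - 28 = 4
Network last octet = 131 AND mask = 128
Host part size = 2^4 - 1 = 15
Broadcast last octet = 128 OR 15 = 143

143


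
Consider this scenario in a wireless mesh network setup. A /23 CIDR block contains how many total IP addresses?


Given: CIDR prefix /23
Host bits = 32 - 23 = 9
Total addresses = 2^9 = 512

512


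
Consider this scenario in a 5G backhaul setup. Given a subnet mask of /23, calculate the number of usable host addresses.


Given: subnet mask /23
Host bits = 32 - 23 = 9
Total addresses = 2^9 = 512
Usable hosts = 512 - 2 (network + broadcast) = 510

510


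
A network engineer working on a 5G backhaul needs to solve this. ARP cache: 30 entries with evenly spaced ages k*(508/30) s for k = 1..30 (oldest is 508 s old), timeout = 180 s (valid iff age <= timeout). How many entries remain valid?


Ages are k * 508/30 s for k = 1..30 (spacing = 16.9333 s).
Entry k is valid iff k * 508/30 <= 180 iff k <= 30 * 180 / 508 = 10.6299
n_valid = floor(10.6299) = 10
(n_stale = 30 - 10 = 20)

10


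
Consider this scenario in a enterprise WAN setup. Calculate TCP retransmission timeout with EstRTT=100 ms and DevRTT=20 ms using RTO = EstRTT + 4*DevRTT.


Given: EstRTT = 100 ms, DevRTT = 20 ms
Timeout = EstRTT + 4 * DevRTT
4 * DevRTT = 4 * 20 = 80
Timeout = 100 + 80 = 180 ms

180


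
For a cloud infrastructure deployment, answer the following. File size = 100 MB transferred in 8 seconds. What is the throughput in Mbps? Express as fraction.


Given: file = 100 MB, time = 8 s
File in Mb = 100 * 8 = 800 Mb
Throughput = 800 / 8 Mbps
Throughput = 100 Mbps

100


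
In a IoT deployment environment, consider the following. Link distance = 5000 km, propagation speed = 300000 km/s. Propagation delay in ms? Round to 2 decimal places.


Given: distance = 5000 km, speed = 300000 km/s
Delay = distance / speed = 5000 / 300000 seconds
Delay in ms = 5000 * 1000 / 300000
Delay = 16.6667 ms
Rounded to 2 dp = 16.67 ms

16.67


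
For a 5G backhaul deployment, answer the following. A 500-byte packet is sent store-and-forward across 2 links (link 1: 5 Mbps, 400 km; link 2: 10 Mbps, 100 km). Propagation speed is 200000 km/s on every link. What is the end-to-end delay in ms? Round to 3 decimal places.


Packet = 500 bytes = 4000 bits. Store-and-forward: sum (t_trans + t_prop) per link.
Link 1: t_trans = 4000/(5*10^6) s = 0.8000 ms; t_prop = 400/200000 s = 2.0000 ms; subtotal = 2.8000 ms
Link 2: t_trans = 4000/(10*10^6) s = 0.4000 ms; t_prop = 100/200000 s = 0.5000 ms; subtotal = 0.9000 ms
End-to-end = 2.8000 + 0.9000 = 3.7000 ms -> 3.700 ms (3 dp)

3.700


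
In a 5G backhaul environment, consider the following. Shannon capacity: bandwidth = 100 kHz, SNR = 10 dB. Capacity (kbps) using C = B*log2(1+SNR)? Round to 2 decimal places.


Given: B = 100 kHz, SNR = 10 dB
SNR linear = 10^(10/10) = 10
1 + SNR = 11
log2(11) = 3.4594316186
C = 100 * 1000 * 3.4594316186 = 345943.1619 bps
C = 345.943162 kbps -> 345.94 kbps (2 dp)

345.94


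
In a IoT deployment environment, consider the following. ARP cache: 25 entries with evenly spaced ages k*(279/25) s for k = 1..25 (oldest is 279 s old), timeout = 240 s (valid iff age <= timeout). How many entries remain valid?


Ages are k * 279/25 s for k = 1..25 (spacing = 11.1600 s).
Entry k is valid iff k * 279/25 <= 240 iff k <= 25 * 240 / 279 = 21.5054
n_valid = floor(21.5054) = 21
(n_stale = 25 - 21 = 4)

21


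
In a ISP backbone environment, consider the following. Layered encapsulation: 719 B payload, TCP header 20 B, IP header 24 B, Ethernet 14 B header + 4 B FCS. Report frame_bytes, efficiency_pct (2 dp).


TCP segment = 719 + 20 = 739 B
IP packet = 739 + 24 = 763 B
Ethernet frame = 763 + 14 + 4 = 781 B
Efficiency = app / frame = 719 / 781 = 0.920615 = 92.0615% -> 92.06% (2 dp)

781, 92.06


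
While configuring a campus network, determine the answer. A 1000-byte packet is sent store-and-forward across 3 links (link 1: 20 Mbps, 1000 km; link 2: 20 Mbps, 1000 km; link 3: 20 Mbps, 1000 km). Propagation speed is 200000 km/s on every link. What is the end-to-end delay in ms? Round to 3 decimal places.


Packet = 1000 bytes = 8000 bits. Store-and-forward: sum (t_trans + t_prop) per link.
Link 1: t_trans = 8000/(20*10^6) s = 0.4000 ms; t_prop = 1000/200000 s = 5.0000 ms; subtotal = 5.4000 ms
Link 2: t_trans = 8000/(20*10^6) s = 0.4000 ms; t_prop = 1000/200000 s = 5.0000 ms; subtotal = 5.4000 ms
Link 3: t_trans = 8000/(20*10^6) s = 0.4000 ms; t_prop = 1000/200000 s = 5.0000 ms; subtotal = 5.4000 ms
End-to-end = 5.4000 + 5.4000 + 5.4000 = 16.2000 ms -> 16.200 ms (3 dp)

16.200


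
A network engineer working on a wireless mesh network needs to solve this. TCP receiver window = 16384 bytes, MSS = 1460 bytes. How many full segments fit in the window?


Given: RWND = 16384 bytes, MSS = 1460 bytes
Full segments = floor(RWND / MSS)
Full segments = floor(16384 / 1460)
Full segments = floor(11.2219) = 11

11


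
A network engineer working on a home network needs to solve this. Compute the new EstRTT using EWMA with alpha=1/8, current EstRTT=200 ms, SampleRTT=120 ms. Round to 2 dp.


Given: EstRTT = 200 ms, SampleRTT = 120 ms, alpha = 1/8
New EstRTT = (1 - alpha) * EstRTT + alpha * SampleRTT
(7/8) * 200 = 175
(1/8) * 120 = 15
New EstRTT = 175 + 15 = 190 ms -> 190.00 ms (2 dp)

190.00


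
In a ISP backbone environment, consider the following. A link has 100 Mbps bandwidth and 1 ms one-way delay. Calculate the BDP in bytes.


Given: bandwidth = 100 Mbps, delay = 1 ms
BDP in bits = 100 * 10^6 * 1 / 1000
BDP in bits = 100000
BDP in bytes = 100000 / 8 = 12500

12500


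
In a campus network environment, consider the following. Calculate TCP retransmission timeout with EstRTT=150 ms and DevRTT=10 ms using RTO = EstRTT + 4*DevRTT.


Given: EstRTT = 150 ms, DevRTT = 10 ms
Timeout = EstRTT + 4 * DevRTT
4 * DevRTT = 4 * 10 = 40
Timeout = 150 + 40 = 190 ms

190


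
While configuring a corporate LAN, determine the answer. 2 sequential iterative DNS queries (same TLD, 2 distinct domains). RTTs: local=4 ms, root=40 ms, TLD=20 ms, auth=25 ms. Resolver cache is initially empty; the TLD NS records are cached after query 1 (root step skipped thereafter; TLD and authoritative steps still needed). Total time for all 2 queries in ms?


Lookup 1 (cold cache): local + root + TLD + auth = 4 + 40 + 20 + 25 = 89 ms
Lookups 2..2 (TLD NS cached -> skip root; new domain -> still ask TLD and auth): local + TLD + auth = 4 + 20 + 25 = 49 ms each
Remaining 1 lookups: 1 * 49 = 49 ms
Total = 89 + 49 = 138 ms

138


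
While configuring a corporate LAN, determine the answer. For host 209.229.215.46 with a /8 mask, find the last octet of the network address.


Given: IP = 209.229.215.46, prefix = /8
Subnet mask = 255.0.0.0
Last octet of IP: 46
Last octet of mask: 0
Network last octet = 46 AND 0 = 0

0


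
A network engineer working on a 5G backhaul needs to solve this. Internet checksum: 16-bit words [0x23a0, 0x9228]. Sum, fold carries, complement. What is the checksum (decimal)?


Given words: [0x23a0, 0x9228]
Step 1: Sum all words
Raw sum = 9120 + 37416 = 46536
One's complement = ~46536 & 0xFFFF = 18999

18999


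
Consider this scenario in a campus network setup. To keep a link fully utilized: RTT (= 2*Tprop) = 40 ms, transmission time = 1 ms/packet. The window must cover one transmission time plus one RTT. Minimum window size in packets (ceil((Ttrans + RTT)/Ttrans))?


Given: Ttrans = 1 ms, RTT = 40 ms (= 2 * Tprop, Tprop = 20 ms)
Time until first ACK returns = Ttrans + RTT = 1 + 40 = 41 ms
Need W * Ttrans >= Ttrans + RTT  ->  W >= (Ttrans + RTT) / Ttrans
(Ttrans + RTT) / Ttrans = 41 / 1 = 41
W_min = ceil(41) = 41

41


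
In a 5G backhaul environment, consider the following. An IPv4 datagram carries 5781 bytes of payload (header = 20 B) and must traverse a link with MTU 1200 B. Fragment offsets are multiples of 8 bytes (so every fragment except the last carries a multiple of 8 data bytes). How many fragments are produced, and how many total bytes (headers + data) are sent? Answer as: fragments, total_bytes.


Max data per non-final fragment = floor((MTU - header)/8)*8 = floor((1200 - 20)/8)*8 = floor(1180/8)*8 = 1176 B
Final fragment needs no 8-byte alignment: it can carry up to MTU - header = 1180 B
Non-final fragments needed = ceil((payload - 1180) / 1176) = ceil(4601/1176) = ceil(3.9124) = 4
Number of fragments = 4 + 1 = 5
Fragment sizes (data): 4 * 1176 B + 1077 B (last, 1077 <= 1180 OK)
Total bytes sent = payload + n_frags * header = 5781 + 5*20 = 5781 + 100 = 5881 B

5, 5881


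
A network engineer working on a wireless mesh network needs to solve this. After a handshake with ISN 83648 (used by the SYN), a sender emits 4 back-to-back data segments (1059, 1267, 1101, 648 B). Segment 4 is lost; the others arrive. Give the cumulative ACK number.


SYN uses sequence number 83648; first data byte = ISN + 1 = 83649.
Segment 1: SEQ = 83649, len = 1059 B, covers [83649, 84707]
Segment 2: SEQ = 84708, len = 1267 B, covers [84708, 85974]
Segment 3: SEQ = 85975, len = 1101 B, covers [85975, 87075]
Segment 4: SEQ = 87076, len = 648 B, covers [87076, 87723] [LOST]
In-order data received: bytes [83649, 87075] (segments 1..3).
Segment 4 missing -> gap begins at byte 87076.
Cumulative ACK = next expected in-order byte = 83649 + 1059 + 1267 + 1101 = 87076

87076


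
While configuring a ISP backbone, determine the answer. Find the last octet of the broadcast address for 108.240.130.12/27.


Given: IP = 108.240.130.12, prefix = /27
Host bits = 32 - 27 = 5
Network last octet = 12 AND mask = 0
Host part size = 2^5 - 1 = 31
Broadcast last octet = 0 OR 31 = 31

31


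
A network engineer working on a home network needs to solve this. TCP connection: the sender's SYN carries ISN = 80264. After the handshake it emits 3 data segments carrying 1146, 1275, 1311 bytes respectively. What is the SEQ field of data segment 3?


The SYN occupies sequence number ISN = 80264, so the first data byte is ISN + 1 = 80265.
SEQ of data segment i = (ISN + 1) + sum of payload sizes of segments 1..i-1.
Segment 1: SEQ = 80265, payload = 1146 bytes
Segment 2: SEQ = 81411, payload = 1275 bytes
Segment 3: SEQ = 82686, payload = 1311 bytes
SEQ of segment 3 = 80265 + 1146 + 1275 = 82686

82686


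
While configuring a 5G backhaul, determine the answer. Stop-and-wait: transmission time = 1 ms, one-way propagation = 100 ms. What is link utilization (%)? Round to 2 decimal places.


Given: Ttrans = 1 ms, Tprop = 100 ms
RTT = 2 * Tprop = 2 * 100 = 200 ms
U = Ttrans / (Ttrans + RTT)
U = 1 / (1 + 200)
U = 1 / 201 = 0.004975
U% = 0.50%

0.50


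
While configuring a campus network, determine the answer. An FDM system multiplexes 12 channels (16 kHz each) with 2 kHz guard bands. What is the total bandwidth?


Given: 12 channels, 16 kHz each, guard = 2 kHz
Channel bandwidth = 12 * 16 = 192 kHz
Guard bands = 11 gaps * 2 kHz = 22 kHz
Total = 192 + 22 = 214 kHz

214


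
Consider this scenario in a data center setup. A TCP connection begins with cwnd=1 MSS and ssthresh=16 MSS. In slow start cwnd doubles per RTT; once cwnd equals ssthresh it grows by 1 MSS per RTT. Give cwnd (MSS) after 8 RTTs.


RTT 0: cwnd = 1 MSS (initial)
RTT 1: cwnd = 2 MSS (slow start, doubled)
RTT 2: cwnd = 4 MSS (slow start, doubled)
RTT 3: cwnd = 8 MSS (slow start, doubled)
RTT 4: cwnd = 16 MSS (slow start, doubled)
RTT 5: cwnd = 17 MSS (congestion avoidance, +1)
RTT 6: cwnd = 18 MSS (congestion avoidance, +1)
RTT 7: cwnd = 19 MSS (congestion avoidance, +1)
RTT 8: cwnd = 20 MSS (congestion avoidance, +1)

20


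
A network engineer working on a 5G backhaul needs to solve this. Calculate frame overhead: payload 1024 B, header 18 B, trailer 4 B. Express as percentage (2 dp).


Given: payload = 1024 B, header = 18 B, trailer = 4 B
Overhead bytes = header + trailer = 18 + 4 = 22
Total frame = payload + overhead = 1024 + 22 = 1046
Overhead % = 22 / 1046 * 100 = 2.1033% -> 2.10% (2 dp)

2.10


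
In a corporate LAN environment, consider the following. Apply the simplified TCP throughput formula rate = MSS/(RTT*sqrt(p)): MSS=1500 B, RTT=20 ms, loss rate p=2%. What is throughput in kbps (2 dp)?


Given: MSS = 1500 bytes, RTT = 20 ms, loss = 2%
RTT in seconds = 20 / 1000 = 0.02
Loss rate = 2% = 0.02
sqrt(loss) = sqrt(0.02) = 0.141421356237
Throughput (bytes/s) = 1500 / (0.02 * 0.141421356237) = 530330.0859
Throughput (kbps) = 530330.0859 * 8 / 1000 = 4242.640687 -> 4242.64 kbps (2 dp)

4242.64


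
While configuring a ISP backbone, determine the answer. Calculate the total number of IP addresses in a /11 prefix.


Given: CIDR prefix /11
Host bits = 32 - 11 = 21
Total addresses = 2^21 = 2097152

2097152


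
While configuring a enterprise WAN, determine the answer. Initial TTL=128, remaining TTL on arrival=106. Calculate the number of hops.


Given: initial TTL = 128, received TTL = 106
Hops = initial TTL - received TTL
Hops = 128 - 106 = 22

22


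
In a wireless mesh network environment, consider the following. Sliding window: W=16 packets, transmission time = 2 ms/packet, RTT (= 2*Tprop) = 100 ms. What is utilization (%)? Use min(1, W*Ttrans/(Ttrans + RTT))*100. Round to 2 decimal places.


Given: W = 16, Ttrans = 2 ms, RTT = 100 ms (= 2 * Tprop, Tprop = 50 ms)
Cycle time = Ttrans + RTT = 2 + 100 = 102 ms (first packet sent until its ACK returns)
W * Ttrans = 16 * 2 = 32 ms of sending per cycle
W * Ttrans / (Ttrans + RTT) = 32 / 102 = 0.313725
U = min(1, 0.313725) = 0.313725
U% = 31.37%

31.37


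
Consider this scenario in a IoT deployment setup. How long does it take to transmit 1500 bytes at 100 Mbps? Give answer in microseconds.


Given: packet = 1500 bytes, bandwidth = 100 Mbps
Packet in bits = 1500 * 8 = 12000 bits
Bandwidth = 100 * 10^6 = 100000000 bps
Time = 12000 / 100000000 seconds
Time in us = 12000 * 10^6 / 100000000 = 120

120


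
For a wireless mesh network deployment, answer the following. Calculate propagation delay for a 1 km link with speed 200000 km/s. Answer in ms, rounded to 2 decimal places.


Given: distance = 1 km, speed = 200000 km/s
Delay = distance / speed = 1 / 200000 seconds
Delay in ms = 1 * 1000 / 200000
Delay = 0.0050 ms
Rounded to 2 dp = 0.01 ms

0.01


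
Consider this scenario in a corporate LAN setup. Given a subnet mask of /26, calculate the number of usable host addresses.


Given: subnet mask /26
Host bits = 32 - 26 = 6
Total addresses = 2^6 = 64
Usable hosts = 64 - 2 (network + broadcast) = 62

62


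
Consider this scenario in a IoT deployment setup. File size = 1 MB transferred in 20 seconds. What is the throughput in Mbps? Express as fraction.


Given: file = 1 MB, time = 20 s
File in Mb = 1 * 8 = 8 Mb
Throughput = 8 / 20 Mbps
Throughput = 2/5 Mbps

2/5


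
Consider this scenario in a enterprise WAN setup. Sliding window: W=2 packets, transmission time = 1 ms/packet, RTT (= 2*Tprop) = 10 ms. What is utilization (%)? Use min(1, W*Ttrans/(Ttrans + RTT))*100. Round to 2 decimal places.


Given: W = 2, Ttrans = 1 ms, RTT = 10 ms (= 2 * Tprop, Tprop = 5 ms)
Cycle time = Ttrans + RTT = 1 + 10 = 11 ms (first packet sent until its ACK returns)
W * Ttrans = 2 * 1 = 2 ms of sending per cycle
W * Ttrans / (Ttrans + RTT) = 2 / 11 = 0.181818
U = min(1, 0.181818) = 0.181818
U% = 18.18%

18.18


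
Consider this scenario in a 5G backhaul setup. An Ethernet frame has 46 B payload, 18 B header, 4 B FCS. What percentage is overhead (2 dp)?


Given: payload = 46 B, header = 18 B, trailer = 4 B
Overhead bytes = header + trailer = 18 + 4 = 22
Total frame = payload + overhead = 46 + 22 = 68
Overhead % = 22 / 68 * 100 = 32.3529% -> 32.35% (2 dp)

32.35


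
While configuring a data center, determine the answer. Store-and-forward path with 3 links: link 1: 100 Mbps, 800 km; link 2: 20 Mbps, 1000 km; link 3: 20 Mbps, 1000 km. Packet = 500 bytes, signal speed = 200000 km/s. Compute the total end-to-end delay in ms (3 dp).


Packet = 500 bytes = 4000 bits. Store-and-forward: sum (t_trans + t_prop) per link.
Link 1: t_trans = 4000/(100*10^6) s = 0.0400 ms; t_prop = 800/200000 s = 4.0000 ms; subtotal = 4.0400 ms
Link 2: t_trans = 4000/(20*10^6) s = 0.2000 ms; t_prop = 1000/200000 s = 5.0000 ms; subtotal = 5.2000 ms
Link 3: t_trans = 4000/(20*10^6) s = 0.2000 ms; t_prop = 1000/200000 s = 5.0000 ms; subtotal = 5.2000 ms
End-to-end = 4.0400 + 5.2000 + 5.2000 = 14.4400 ms -> 14.440 ms (3 dp)

14.440


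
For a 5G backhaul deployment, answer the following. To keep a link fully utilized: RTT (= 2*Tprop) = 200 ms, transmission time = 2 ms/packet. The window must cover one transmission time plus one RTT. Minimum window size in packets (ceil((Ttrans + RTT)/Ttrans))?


Given: Ttrans = 2 ms, RTT = 200 ms (= 2 * Tprop, Tprop = 100 ms)
Time until first ACK returns = Ttrans + RTT = 2 + 200 = 202 ms
Need W * Ttrans >= Ttrans + RTT  ->  W >= (Ttrans + RTT) / Ttrans
(Ttrans + RTT) / Ttrans = 202 / 2 = 101
W_min = ceil(101) = 101

101


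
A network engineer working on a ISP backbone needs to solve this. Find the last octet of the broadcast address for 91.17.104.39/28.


Given: IP = 91.17.104.39, prefix = /28
Host bits = 32 - 28 = 4
Network last octet = 39 AND mask = 32
Host part size = 2^4 - 1 = 15
Broadcast last octet = 32 OR 15 = 47

47


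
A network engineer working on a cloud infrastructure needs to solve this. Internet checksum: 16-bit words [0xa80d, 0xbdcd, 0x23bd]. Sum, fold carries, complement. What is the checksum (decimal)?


Given words: [0xa80d, 0xbdcd, 0x23bd]
Step 1: Sum all words
Raw sum = 43021 + 48589 + 9149 = 100759
Step 2: Fold carry: (35223 + 1) = 35224
One's complement = ~35224 & 0xFFFF = 30311

30311


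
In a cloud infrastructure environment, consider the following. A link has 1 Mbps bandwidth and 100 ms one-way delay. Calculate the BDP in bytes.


Given: bandwidth = 1 Mbps, delay = 100 ms
BDP in bits = 1 * 10^6 * 100 / 1000
BDP in bits = 100000
BDP in bytes = 100000 / 8 = 12500

12500


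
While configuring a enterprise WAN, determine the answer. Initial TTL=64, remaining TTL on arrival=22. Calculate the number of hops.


Given: initial TTL = 64, received TTL = 22
Hops = initial TTL - received TTL
Hops = 64 - 22 = 42

42


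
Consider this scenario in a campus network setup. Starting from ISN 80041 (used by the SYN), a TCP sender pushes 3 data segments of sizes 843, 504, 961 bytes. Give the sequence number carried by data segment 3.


The SYN occupies sequence number ISN = 80041, so the first data byte is ISN + 1 = 80042.
SEQ of data segment i = (ISN + 1) + sum of payload sizes of segments 1..i-1.
Segment 1: SEQ = 80042, payload = 843 bytes
Segment 2: SEQ = 80885, payload = 504 bytes
Segment 3: SEQ = 81389, payload = 961 bytes
SEQ of segment 3 = 80042 + 843 + 504 = 81389

81389


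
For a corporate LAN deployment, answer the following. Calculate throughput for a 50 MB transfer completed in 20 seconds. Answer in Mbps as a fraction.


Given: file = 50 MB, time = 20 s
File in Mb = 50 * 8 = 400 Mb
Throughput = 400 / 20 Mbps
Throughput = 20 Mbps

20


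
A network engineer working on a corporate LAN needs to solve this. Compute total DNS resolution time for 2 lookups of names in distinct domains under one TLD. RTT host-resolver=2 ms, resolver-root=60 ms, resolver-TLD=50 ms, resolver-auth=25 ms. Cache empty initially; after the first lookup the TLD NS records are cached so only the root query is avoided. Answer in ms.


Lookup 1 (cold cache): local + root + TLD + auth = 2 + 60 + 50 + 25 = 137 ms
Lookups 2..2 (TLD NS cached -> skip root; new domain -> still ask TLD and auth): local + TLD + auth = 2 + 50 + 25 = 77 ms each
Remaining 1 lookups: 1 * 77 = 77 ms
Total = 137 + 77 = 214 ms

214


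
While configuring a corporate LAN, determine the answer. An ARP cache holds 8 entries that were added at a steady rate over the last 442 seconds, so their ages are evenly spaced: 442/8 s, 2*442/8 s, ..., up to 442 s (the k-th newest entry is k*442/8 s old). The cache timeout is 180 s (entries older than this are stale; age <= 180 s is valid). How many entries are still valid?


Ages are k * 442/8 s for k = 1..8 (spacing = 55.2500 s).
Entry k is valid iff k * 442/8 <= 180 iff k <= 8 * 180 / 442 = 3.2579
n_valid = floor(3.2579) = 3
(n_stale = 8 - 3 = 5)

3


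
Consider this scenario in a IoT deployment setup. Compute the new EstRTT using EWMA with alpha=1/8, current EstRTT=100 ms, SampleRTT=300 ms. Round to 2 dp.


Given: EstRTT = 100 ms, SampleRTT = 300 ms, alpha = 1/8
New EstRTT = (1 - alpha) * EstRTT + alpha * SampleRTT
(7/8) * 100 = 87.5
(1/8) * 300 = 37.5
New EstRTT = 87.5 + 37.5 = 125 ms -> 125.00 ms (2 dp)

125.00


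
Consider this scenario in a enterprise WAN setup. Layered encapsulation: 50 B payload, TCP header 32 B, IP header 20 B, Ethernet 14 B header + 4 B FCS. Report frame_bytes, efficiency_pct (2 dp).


TCP segment = 50 + 32 = 82 B
IP packet = 82 + 20 = 102 B
Ethernet frame = 102 + 14 + 4 = 120 B
Efficiency = app / frame = 50 / 120 = 0.416667 = 41.6667% -> 41.67% (2 dp)

120, 41.67


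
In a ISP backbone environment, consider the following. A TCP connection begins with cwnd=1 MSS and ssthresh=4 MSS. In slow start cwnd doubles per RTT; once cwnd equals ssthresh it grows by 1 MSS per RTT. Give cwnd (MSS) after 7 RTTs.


RTT 0: cwnd = 1 MSS (initial)
RTT 1: cwnd = 2 MSS (slow start, doubled)
RTT 2: cwnd = 4 MSS (slow start, doubled)
RTT 3: cwnd = 5 MSS (congestion avoidance, +1)
RTT 4: cwnd = 6 MSS (congestion avoidance, +1)
RTT 5: cwnd = 7 MSS (congestion avoidance, +1)
RTT 6: cwnd = 8 MSS (congestion avoidance, +1)
RTT 7: cwnd = 9 MSS (congestion avoidance, +1)

9


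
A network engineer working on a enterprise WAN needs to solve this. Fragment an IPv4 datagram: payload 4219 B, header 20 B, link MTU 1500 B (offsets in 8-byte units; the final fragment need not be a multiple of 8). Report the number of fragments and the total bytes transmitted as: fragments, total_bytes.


Max data per non-final fragment = floor((MTU - header)/8)*8 = floor((1500 - 20)/8)*8 = floor(1480/8)*8 = 1480 B
Final fragment needs no 8-byte alignment: it can carry up to MTU - header = 1480 B
Non-final fragments needed = ceil((payload - 1480) / 1480) = ceil(2739/1480) = ceil(1.8507) = 2
Number of fragments = 2 + 1 = 3
Fragment sizes (data): 2 * 1480 B + 1259 B (last, 1259 <= 1480 OK)
Total bytes sent = payload + n_frags * header = 4219 + 3*20 = 4219 + 60 = 4279 B

3, 4279


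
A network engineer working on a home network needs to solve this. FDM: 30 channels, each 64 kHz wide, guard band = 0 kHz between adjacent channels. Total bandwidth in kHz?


Given: 30 channels, 64 kHz each, guard = 0 kHz
Channel bandwidth = 30 * 64 = 1920 kHz
Guard bands = 29 gaps * 0 kHz = 0 kHz
Total = 1920 + 0 = 1920 kHz

1920


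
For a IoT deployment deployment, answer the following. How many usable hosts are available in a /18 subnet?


Given: subnet mask /18
Host bits = 32 - 18 = 14
Total addresses = 2^14 = 16384
Usable hosts = 16384 - 2 (network + broadcast) = 16382

16382


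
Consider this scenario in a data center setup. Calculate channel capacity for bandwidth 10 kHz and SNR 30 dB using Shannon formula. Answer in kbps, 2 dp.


Given: B = 10 kHz, SNR = 30 dB
SNR linear = 10^(30/10) = 1000
1 + SNR = 1001
log2(1001) = 9.9672262588
C = 10 * 1000 * 9.9672262588 = 99672.2626 bps
C = 99.672263 kbps -> 99.67 kbps (2 dp)

99.67


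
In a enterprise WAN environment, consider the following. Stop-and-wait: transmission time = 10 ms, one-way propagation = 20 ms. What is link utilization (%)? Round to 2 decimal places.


Given: Ttrans = 10 ms, Tprop = 20 ms
RTT = 2 * Tprop = 2 * 20 = 40 ms
U = Ttrans / (Ttrans + RTT)
U = 10 / (10 + 40)
U = 10 / 50 = 0.2
U% = 20.00%

20.00


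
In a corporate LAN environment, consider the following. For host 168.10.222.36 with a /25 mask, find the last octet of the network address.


Given: IP = 168.10.222.36, prefix = /25
Subnet mask = 255.255.255.128
Last octet of IP: 36
Last octet of mask: 128
Network last octet = 36 AND 128 = 0

0


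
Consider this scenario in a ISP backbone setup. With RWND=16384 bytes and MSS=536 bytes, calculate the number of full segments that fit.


Given: RWND = 16384 bytes, MSS = 536 bytes
Full segments = floor(RWND / MSS)
Full segments = floor(16384 / 536)
Full segments = floor(30.5672) = 30

30


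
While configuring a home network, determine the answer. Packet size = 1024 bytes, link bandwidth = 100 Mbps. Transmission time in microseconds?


Given: packet = 1024 bytes, bandwidth = 100 Mbps
Packet in bits = 1024 * 8 = 8192 bits
Bandwidth = 100 * 10^6 = 100000000 bps
Time = 8192 / 100000000 seconds
Time in us = 8192 * 10^6 / 100000000 = 81.92

81.92


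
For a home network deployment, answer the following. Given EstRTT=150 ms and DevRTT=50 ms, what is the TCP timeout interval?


Given: EstRTT = 150 ms, DevRTT = 50 ms
Timeout = EstRTT + 4 * DevRTT
4 * DevRTT = 4 * 50 = 200
Timeout = 150 + 200 = 350 ms

350


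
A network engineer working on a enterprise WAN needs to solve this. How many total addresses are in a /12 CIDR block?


Given: CIDR prefix /12
Host bits = 32 - 12 = 20
Total addresses = 2^20 = 1048576

1048576


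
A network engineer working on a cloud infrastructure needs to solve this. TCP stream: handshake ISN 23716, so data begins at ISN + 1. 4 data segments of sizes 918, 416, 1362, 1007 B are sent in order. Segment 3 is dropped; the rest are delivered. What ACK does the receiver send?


SYN uses sequence number 23716; first data byte = ISN + 1 = 23717.
Segment 1: SEQ = 23717, len = 918 B, covers [23717, 24634]
Segment 2: SEQ = 24635, len = 416 B, covers [24635, 25050]
Segment 3: SEQ = 25051, len = 1362 B, covers [25051, 26412] [LOST]
Segment 4: SEQ = 26413, len = 1007 B, covers [26413, 27419]
In-order data received: bytes [23717, 25050] (segments 1..2).
Segment 3 missing -> gap begins at byte 25051; later segments buffered out of order.
Cumulative ACK = next expected in-order byte = 23717 + 918 + 416 = 25051

25051


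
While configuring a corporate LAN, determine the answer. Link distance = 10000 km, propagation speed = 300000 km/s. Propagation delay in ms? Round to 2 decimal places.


Given: distance = 10000 km, speed = 300000 km/s
Delay = distance / speed = 10000 / 300000 seconds
Delay in ms = 10000 * 1000 / 300000
Delay = 33.3333 ms
Rounded to 2 dp = 33.33 ms

33.33


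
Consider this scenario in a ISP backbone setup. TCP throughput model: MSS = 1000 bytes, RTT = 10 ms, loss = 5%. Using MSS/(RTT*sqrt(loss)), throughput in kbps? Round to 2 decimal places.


Given: MSS = 1000 bytes, RTT = 10 ms, loss = 5%
RTT in seconds = 10 / 1000 = 0.01
Loss rate = 5% = 0.05
sqrt(loss) = sqrt(0.05) = 0.223606797750
Throughput (bytes/s) = 1000 / (0.01 * 0.223606797750) = 447213.5955
Throughput (kbps) = 447213.5955 * 8 / 1000 = 3577.708764 -> 3577.71 kbps (2 dp)

3577.71


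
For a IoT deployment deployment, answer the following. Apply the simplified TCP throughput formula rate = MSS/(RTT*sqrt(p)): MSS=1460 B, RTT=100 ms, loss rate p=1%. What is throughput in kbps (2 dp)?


Given: MSS = 1460 bytes, RTT = 100 ms, loss = 1%
RTT in seconds = 100 / 1000 = 0.1
Loss rate = 1% = 0.01
sqrt(loss) = sqrt(0.01) = 0.1
Throughput (bytes/s) = 1460 / (0.1 * 0.1) = 146000.0000
Throughput (kbps) = 146000.0000 * 8 / 1000 = 1168.000000 -> 1168.00 kbps (2 dp)

1168.00


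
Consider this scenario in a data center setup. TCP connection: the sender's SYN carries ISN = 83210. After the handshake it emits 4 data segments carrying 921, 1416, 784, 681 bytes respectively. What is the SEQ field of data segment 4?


The SYN occupies sequence number ISN = 83210, so the first data byte is ISN + 1 = 83211.
SEQ of data segment i = (ISN + 1) + sum of payload sizes of segments 1..i-1.
Segment 1: SEQ = 83211, payload = 921 bytes
Segment 2: SEQ = 84132, payload = 1416 bytes
Segment 3: SEQ = 85548, payload = 784 bytes
Segment 4: SEQ = 86332, payload = 681 bytes
SEQ of segment 4 = 83211 + 921 + 1416 + 784 = 86332

86332


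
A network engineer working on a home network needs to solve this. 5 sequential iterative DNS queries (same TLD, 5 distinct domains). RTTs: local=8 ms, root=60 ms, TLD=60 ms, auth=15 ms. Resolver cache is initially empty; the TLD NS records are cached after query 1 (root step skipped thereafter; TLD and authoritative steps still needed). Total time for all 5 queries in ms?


Lookup 1 (cold cache): local + root + TLD + auth = 8 + 60 + 60 + 15 = 143 ms
Lookups 2..5 (TLD NS cached -> skip root; new domain -> still ask TLD and auth): local + TLD + auth = 8 + 60 + 15 = 83 ms each
Remaining 4 lookups: 4 * 83 = 332 ms
Total = 143 + 332 = 475 ms

475


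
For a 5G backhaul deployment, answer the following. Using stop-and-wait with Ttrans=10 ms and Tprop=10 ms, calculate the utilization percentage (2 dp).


Given: Ttrans = 10 ms, Tprop = 10 ms
RTT = 2 * Tprop = 2 * 10 = 20 ms
U = Ttrans / (Ttrans + RTT)
U = 10 / (10 + 20)
U = 10 / 30 = 0.333333
U% = 33.33%

33.33


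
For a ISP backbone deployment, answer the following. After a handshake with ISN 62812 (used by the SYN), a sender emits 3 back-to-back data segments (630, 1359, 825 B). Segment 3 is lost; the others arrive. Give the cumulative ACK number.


SYN uses sequence number 62812; first data byte = ISN + 1 = 62813.
Segment 1: SEQ = 62813, len = 630 B, covers [62813, 63442]
Segment 2: SEQ = 63443, len = 1359 B, covers [63443, 64801]
Segment 3: SEQ = 64802, len = 825 B, covers [64802, 65626] [LOST]
In-order data received: bytes [62813, 64801] (segments 1..2).
Segment 3 missing -> gap begins at byte 64802.
Cumulative ACK = next expected in-order byte = 62813 + 630 + 1359 = 64802

64802


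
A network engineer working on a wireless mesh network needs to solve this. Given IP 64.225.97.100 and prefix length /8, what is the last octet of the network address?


Given: IP = 64.225.97.100, prefix = /8
Subnet mask = 255.0.0.0
Last octet of IP: 100
Last octet of mask: 0
Network last octet = 100 AND 0 = 0

0
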